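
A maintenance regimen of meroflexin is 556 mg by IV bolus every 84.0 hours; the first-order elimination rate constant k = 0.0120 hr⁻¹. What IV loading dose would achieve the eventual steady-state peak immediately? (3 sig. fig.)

Accumulation ratio R = 1 / (1 − e^(−kτ)) = 1 / (1 − e^(−0.01200×84.0)) = 1 / (1 − 0.3649) = 1.575
Loading dose = maintenance dose × R = 556 × 1.575 ≈ 876 mg

876 mg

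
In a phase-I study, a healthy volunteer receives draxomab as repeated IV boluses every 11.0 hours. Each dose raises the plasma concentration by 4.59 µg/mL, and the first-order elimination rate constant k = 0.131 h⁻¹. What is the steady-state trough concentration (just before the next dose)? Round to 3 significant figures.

1.42 µg/mL

Fraction remaining after one interval: e^(−kτ) = e^(−0.1310 × 11.0) = 0.2367
R = 1 / (1 − 0.2367) = 1.310
Css,max = 4.59 × 1.310 = 6.013 µg/mL
Css,min = Css,max × e^(−kτ) = 6.013 × 0.2367 ≈ 1.42 µg/mL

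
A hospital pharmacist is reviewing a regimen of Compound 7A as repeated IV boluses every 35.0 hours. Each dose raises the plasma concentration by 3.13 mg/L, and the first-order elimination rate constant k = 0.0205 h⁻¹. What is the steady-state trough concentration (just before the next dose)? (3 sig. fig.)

Fraction remaining after one interval: e^(−kτ) = e^(−0.02050 × 35.0) = 0.4880
R = 1 / (1 − 0.4880) = 1.953
Css,max = 3.13 × 1.953 = 6.113 mg/L
Css,min = Css,max × e^(−kτ) = 6.113 × 0.4880 ≈ 2.98 mg/L

2.98 mg/L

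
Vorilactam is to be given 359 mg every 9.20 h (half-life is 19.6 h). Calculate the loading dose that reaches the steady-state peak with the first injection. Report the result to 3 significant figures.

k = ln 2 / 19.6 = 0.03536 h⁻¹
Accumulation ratio R = 1 / (1 − e^(−kτ)) = 1 / (1 − e^(−0.03536×9.20)) = 1 / (1 − 0.7223) = 3.601
Loading dose = maintenance dose × R = 359 × 3.601 ≈ 1290 mg

1290 mg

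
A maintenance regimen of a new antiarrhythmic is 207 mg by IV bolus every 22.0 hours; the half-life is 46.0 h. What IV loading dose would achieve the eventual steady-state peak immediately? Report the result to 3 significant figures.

k = ln 2 / 46.0 = 0.01507 h⁻¹
Accumulation ratio R = 1 / (1 − e^(−kτ)) = 1 / (1 − e^(−0.01507×22.0)) = 1 / (1 − 0.7178) = 3.544
Loading dose = maintenance dose × R = 207 × 3.544 ≈ 734 mg

734 mg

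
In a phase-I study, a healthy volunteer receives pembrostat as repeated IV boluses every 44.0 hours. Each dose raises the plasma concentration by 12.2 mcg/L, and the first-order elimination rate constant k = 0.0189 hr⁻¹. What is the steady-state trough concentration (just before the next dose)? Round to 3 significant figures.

Fraction remaining after one interval: e^(−kτ) = e^(−0.01890 × 44.0) = 0.4354
R = 1 / (1 − 0.4354) = 1.771
Css,max = 12.2 × 1.771 = 21.61 mcg/L
Css,min = Css,max × e^(−kτ) = 21.61 × 0.4354 ≈ 9.41 mcg/L

9.41 mcg/L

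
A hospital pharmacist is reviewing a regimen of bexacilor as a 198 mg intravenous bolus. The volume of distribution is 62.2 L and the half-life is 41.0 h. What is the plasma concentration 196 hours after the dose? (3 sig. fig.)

C₀ = dose / V = 198 / 62.2 = 3.183 µg/mL
k = ln 2 / 41.0 = 0.01691 h⁻¹
C(t) = C₀ e^(−kt) = 3.183 × e^(−0.01691 × 196) = 3.183 × e^(−3.314) = 3.183 × 0.03639 ≈ 0.116 µg/mL

0.116 µg/mL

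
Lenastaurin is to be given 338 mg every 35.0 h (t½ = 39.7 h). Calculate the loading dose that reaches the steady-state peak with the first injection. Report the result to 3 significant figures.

739 mg

k = ln 2 / 39.7 = 0.01746 h⁻¹
Accumulation ratio R = 1 / (1 − e^(−kτ)) = 1 / (1 − e^(−0.01746×35.0)) = 1 / (1 − 0.5428) = 2.187
Loading dose = maintenance dose × R = 338 × 2.187 ≈ 739 mg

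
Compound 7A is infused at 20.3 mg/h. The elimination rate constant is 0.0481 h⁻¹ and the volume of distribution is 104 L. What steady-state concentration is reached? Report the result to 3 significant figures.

CL = k · V = 0.0481 × 104 = 5.002 L/h
Css = rate / CL = 20.3 / 5.002 ≈ 4.06 mg/L

4.06 mg/L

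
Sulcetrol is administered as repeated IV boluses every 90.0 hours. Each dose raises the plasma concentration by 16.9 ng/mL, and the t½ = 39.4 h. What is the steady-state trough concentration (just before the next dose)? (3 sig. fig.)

4.37 ng/mL

k = ln 2 / 39.4 = 0.01759 h⁻¹
Fraction remaining after one interval: e^(−kτ) = e^(−0.01759 × 90.0) = 0.2053
R = 1 / (1 − 0.2053) = 1.258
Css,max = 16.9 × 1.258 = 21.27 ng/mL
Css,min = Css,max × e^(−kτ) = 21.27 × 0.2053 ≈ 4.37 ng/mL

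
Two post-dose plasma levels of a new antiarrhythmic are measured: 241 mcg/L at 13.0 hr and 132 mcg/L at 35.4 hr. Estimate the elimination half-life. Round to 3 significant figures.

k = ln(C₁/C₂) / (t₂ − t₁) = ln(241/132) / (35.4 − 13.0)
  = 0.6020 / 22.40 = 0.02687 hr⁻¹
t½ = ln 2 / k = ln 2 / 0.02687 ≈ 25.8 hours

25.8 hours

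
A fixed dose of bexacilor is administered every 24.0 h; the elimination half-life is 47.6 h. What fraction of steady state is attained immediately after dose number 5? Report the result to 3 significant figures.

0.826

k = ln 2 / 47.6 = 0.01456 h⁻¹
f_n = 1 − e^(−nkτ) = 1 − e^(−5 × 0.01456 × 24.0) = 1 − e^(−1.747) = 1 − 0.1742 ≈ 0.826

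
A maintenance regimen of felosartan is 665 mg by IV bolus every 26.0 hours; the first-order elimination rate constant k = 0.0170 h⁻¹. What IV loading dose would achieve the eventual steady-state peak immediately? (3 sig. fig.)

1860 mg

Accumulation ratio R = 1 / (1 − e^(−kτ)) = 1 / (1 − e^(−0.01700×26.0)) = 1 / (1 − 0.6427) = 2.799
Loading dose = maintenance dose × R = 665 × 2.799 ≈ 1860 mg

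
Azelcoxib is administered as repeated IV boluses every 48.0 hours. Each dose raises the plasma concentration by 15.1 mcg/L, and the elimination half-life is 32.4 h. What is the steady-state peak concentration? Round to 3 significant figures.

23.5 mcg/L

k = ln 2 / 32.4 = 0.02139 h⁻¹
Fraction remaining after one interval: e^(−kτ) = e^(−0.02139 × 48.0) = 0.3581
R = 1 / (1 − 0.3581) = 1.558
Css,max = 15.1 × 1.558 ≈ 23.5 mcg/L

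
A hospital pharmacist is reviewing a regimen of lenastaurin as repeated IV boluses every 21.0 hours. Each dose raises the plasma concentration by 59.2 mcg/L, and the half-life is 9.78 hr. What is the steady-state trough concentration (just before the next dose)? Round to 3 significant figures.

k = ln 2 / 9.78 = 0.07087 hr⁻¹
Fraction remaining after one interval: e^(−kτ) = e^(−0.07087 × 21.0) = 0.2257
R = 1 / (1 − 0.2257) = 1.292
Css,max = 59.2 × 1.292 = 76.46 mcg/L
Css,min = Css,max × e^(−kτ) = 76.46 × 0.2257 ≈ 17.3 mcg/L

17.3 mcg/L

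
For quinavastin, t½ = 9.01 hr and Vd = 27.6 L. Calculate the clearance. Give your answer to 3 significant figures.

2.12 L/hr

k = ln 2 / t½ = ln 2 / 9.01 = 0.07693 hr⁻¹
CL = k · V = 0.07693 × 27.6 ≈ 2.12 L/hr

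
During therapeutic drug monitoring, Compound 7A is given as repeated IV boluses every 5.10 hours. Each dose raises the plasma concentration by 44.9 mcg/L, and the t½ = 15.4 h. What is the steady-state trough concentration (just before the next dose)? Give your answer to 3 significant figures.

k = ln 2 / 15.4 = 0.04501 h⁻¹
Fraction remaining after one interval: e^(−kτ) = e^(−0.04501 × 5.10) = 0.7949
R = 1 / (1 − 0.7949) = 4.875
Css,max = 44.9 × 4.875 = 218.9 mcg/L
Css,min = Css,max × e^(−kτ) = 218.9 × 0.7949 ≈ 174 mcg/L

174 mcg/L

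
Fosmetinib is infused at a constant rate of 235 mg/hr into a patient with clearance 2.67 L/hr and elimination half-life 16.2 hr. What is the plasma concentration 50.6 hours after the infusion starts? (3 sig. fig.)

Css = rate / CL = 235 / 2.67 = 88.01 µg/mL
k = ln 2 / 16.2 = 0.04279 hr⁻¹
C(t) = Css (1 − e^(−kt)) = 88.01 × (1 − e^(−2.165)) = 88.01 × 0.8853 ≈ 77.9 µg/mL

77.9 µg/mL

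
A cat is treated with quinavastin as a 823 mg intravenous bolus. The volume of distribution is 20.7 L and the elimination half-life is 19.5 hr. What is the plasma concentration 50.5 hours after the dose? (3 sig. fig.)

6.60 µg/mL

C₀ = dose / V = 823 / 20.7 = 39.76 µg/mL
k = ln 2 / 19.5 = 0.03555 hr⁻¹
C(t) = C₀ e^(−kt) = 39.76 × e^(−0.03555 × 50.5) = 39.76 × e^(−1.795) = 39.76 × 0.1661 ≈ 6.60 µg/mL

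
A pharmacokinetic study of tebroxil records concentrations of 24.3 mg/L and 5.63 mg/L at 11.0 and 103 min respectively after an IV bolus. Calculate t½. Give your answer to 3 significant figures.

43.6 minutes

k = ln(C₁/C₂) / (t₂ − t₁) = ln(24.3/5.63) / (103 − 11.0)
  = 1.462 / 92.00 = 0.01590 min⁻¹
t½ = ln 2 / k = ln 2 / 0.01590 ≈ 43.6 minutes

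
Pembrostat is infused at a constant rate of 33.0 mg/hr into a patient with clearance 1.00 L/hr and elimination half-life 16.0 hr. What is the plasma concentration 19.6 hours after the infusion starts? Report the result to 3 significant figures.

Css = rate / CL = 33.0 / 1.00 = 33.00 mg/L
k = ln 2 / 16.0 = 0.04332 hr⁻¹
C(t) = Css (1 − e^(−kt)) = 33.00 × (1 − e^(−0.8491)) = 33.00 × 0.5722 ≈ 18.9 mg/L

18.9 mg/L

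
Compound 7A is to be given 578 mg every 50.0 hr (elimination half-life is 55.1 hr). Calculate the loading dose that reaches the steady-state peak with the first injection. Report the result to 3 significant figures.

k = ln 2 / 55.1 = 0.01258 hr⁻¹
Accumulation ratio R = 1 / (1 − e^(−kτ)) = 1 / (1 − e^(−0.01258×50.0)) = 1 / (1 − 0.5331) = 2.142
Loading dose = maintenance dose × R = 578 × 2.142 ≈ 1240 mg

1240 mg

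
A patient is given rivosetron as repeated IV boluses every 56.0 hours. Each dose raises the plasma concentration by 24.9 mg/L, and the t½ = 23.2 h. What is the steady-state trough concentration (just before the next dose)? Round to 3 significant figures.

k = ln 2 / 23.2 = 0.02988 h⁻¹
Fraction remaining after one interval: e^(−kτ) = e^(−0.02988 × 56.0) = 0.1877
R = 1 / (1 − 0.1877) = 1.231
Css,max = 24.9 × 1.231 = 30.65 mg/L
Css,min = Css,max × e^(−kτ) = 30.65 × 0.1877 ≈ 5.75 mg/L

5.75 mg/L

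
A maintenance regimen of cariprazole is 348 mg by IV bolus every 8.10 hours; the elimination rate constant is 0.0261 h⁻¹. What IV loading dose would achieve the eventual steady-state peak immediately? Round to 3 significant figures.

Accumulation ratio R = 1 / (1 − e^(−kτ)) = 1 / (1 − e^(−0.02610×8.10)) = 1 / (1 − 0.8094) = 5.248
Loading dose = maintenance dose × R = 348 × 5.248 ≈ 1830 mg

1830 mg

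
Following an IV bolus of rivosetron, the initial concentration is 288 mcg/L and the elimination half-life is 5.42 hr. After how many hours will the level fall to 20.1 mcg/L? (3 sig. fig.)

20.8 hours

k = ln 2 / 5.42 = 0.1279 hr⁻¹
C(t) = C₀ e^(−kt)  ⇒  t = ln(C₀/C) / k
t = ln(288/20.1) / 0.1279 = 2.662 / 0.1279 ≈ 20.8 hours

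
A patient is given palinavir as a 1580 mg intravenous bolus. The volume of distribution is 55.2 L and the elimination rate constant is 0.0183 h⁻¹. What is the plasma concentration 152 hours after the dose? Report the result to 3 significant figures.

1.77 µg/mL

C₀ = dose / V = 1580 / 55.2 = 28.62 µg/mL
C(t) = C₀ e^(−kt) = 28.62 × e^(−0.01830 × 152) = 28.62 × e^(−2.782) = 28.62 × 0.06194 ≈ 1.77 µg/mL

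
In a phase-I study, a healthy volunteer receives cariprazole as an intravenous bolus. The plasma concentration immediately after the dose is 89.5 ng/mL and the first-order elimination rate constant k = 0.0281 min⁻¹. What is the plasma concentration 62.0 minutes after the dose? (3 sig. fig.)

C(t) = C₀ e^(−kt) = 89.5 × e^(−0.02810 × 62.0) = 89.5 × e^(−1.742) = 89.5 × 0.1751 ≈ 15.7 ng/mL

15.7 ng/mL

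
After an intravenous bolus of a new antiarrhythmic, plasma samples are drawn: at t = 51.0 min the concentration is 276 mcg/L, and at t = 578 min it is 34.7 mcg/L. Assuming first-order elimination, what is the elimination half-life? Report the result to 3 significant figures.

176 minutes

k = ln(C₁/C₂) / (t₂ − t₁) = ln(276/34.7) / (578 − 51.0)
  = 2.074 / 527.0 = 0.003935 min⁻¹
t½ = ln 2 / k = ln 2 / 0.003935 ≈ 176 minutes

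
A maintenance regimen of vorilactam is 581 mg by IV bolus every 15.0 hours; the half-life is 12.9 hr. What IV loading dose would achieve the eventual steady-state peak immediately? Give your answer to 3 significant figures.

1050 mg

k = ln 2 / 12.9 = 0.05373 hr⁻¹
Accumulation ratio R = 1 / (1 − e^(−kτ)) = 1 / (1 − e^(−0.05373×15.0)) = 1 / (1 − 0.4466) = 1.807
Loading dose = maintenance dose × R = 581 × 1.807 ≈ 1050 mg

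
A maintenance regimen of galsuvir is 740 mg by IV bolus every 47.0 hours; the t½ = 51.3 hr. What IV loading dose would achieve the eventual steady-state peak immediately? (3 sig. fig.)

1570 mg

k = ln 2 / 51.3 = 0.01351 hr⁻¹
Accumulation ratio R = 1 / (1 − e^(−kτ)) = 1 / (1 − e^(−0.01351×47.0)) = 1 / (1 − 0.5299) = 2.127
Loading dose = maintenance dose × R = 740 × 2.127 ≈ 1570 mg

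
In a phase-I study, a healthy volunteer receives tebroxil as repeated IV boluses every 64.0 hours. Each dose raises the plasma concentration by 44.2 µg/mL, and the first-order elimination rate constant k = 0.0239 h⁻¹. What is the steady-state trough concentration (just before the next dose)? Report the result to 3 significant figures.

12.2 µg/mL

Fraction remaining after one interval: e^(−kτ) = e^(−0.02390 × 64.0) = 0.2166
R = 1 / (1 − 0.2166) = 1.277
Css,max = 44.2 × 1.277 = 56.42 µg/mL
Css,min = Css,max × e^(−kτ) = 56.42 × 0.2166 ≈ 12.2 µg/mL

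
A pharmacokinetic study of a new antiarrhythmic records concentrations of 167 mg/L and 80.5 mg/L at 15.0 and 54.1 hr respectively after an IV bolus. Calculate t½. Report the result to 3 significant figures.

k = ln(C₁/C₂) / (t₂ − t₁) = ln(167/80.5) / (54.1 − 15.0)
  = 0.7297 / 39.10 = 0.01866 hr⁻¹
t½ = ln 2 / k = ln 2 / 0.01866 ≈ 37.1 hours

37.1 hours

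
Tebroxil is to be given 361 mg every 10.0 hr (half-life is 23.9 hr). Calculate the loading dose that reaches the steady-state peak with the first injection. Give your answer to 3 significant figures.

1430 mg

k = ln 2 / 23.9 = 0.02900 hr⁻¹
Accumulation ratio R = 1 / (1 − e^(−kτ)) = 1 / (1 − e^(−0.02900×10.0)) = 1 / (1 − 0.7482) = 3.972
Loading dose = maintenance dose × R = 361 × 3.972 ≈ 1430 mg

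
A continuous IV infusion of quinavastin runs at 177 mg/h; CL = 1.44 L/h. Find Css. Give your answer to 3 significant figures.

123 µg/mL

Css = infusion rate / CL = 177 / 1.44 ≈ 123 µg/mL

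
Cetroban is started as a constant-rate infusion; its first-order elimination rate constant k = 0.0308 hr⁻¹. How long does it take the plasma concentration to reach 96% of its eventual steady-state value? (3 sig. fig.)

105 hours

f = 1 − e^(−kt)  ⇒  t = −ln(1 − f) / k
t = −ln(1 − 0.96) / 0.03080 = 3.219 / 0.03080 ≈ 105 hours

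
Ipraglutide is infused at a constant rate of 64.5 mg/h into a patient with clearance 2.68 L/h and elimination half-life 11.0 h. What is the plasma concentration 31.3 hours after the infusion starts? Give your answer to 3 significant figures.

20.7 mg/L

Css = rate / CL = 64.5 / 2.68 = 24.07 mg/L
k = ln 2 / 11.0 = 0.06301 h⁻¹
C(t) = Css (1 − e^(−kt)) = 24.07 × (1 − e^(−1.972)) = 24.07 × 0.8609 ≈ 20.7 mg/L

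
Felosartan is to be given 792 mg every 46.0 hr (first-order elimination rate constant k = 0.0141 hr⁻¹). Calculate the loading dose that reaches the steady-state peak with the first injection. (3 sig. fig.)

Accumulation ratio R = 1 / (1 − e^(−kτ)) = 1 / (1 − e^(−0.01410×46.0)) = 1 / (1 − 0.5228) = 2.095
Loading dose = maintenance dose × R = 792 × 2.095 ≈ 1660 mg

1660 mg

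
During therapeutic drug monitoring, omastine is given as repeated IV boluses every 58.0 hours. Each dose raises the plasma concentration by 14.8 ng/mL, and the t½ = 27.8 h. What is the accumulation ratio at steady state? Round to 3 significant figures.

k = ln 2 / 27.8 = 0.02493 h⁻¹
Fraction remaining after one interval: e^(−kτ) = e^(−0.02493 × 58.0) = 0.2355
R = 1 / (1 − 0.2355) = 1 / 0.7645 ≈ 1.31

1.31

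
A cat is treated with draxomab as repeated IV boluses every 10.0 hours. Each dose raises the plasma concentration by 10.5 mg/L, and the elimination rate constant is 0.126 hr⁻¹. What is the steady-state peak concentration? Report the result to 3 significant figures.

14.7 mg/L

Fraction remaining after one interval: e^(−kτ) = e^(−0.1260 × 10.0) = 0.2837
R = 1 / (1 − 0.2837) = 1.396
Css,max = 10.5 × 1.396 ≈ 14.7 mg/L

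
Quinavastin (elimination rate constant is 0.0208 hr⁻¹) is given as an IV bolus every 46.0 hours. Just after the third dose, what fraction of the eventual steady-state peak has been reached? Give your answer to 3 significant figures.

0.943

f_n = 1 − e^(−nkτ) = 1 − e^(−3 × 0.02080 × 46.0) = 1 − e^(−2.870) = 1 − 0.05668 ≈ 0.943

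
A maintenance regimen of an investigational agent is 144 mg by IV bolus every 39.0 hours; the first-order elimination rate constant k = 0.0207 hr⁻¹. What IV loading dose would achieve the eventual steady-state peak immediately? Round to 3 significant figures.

260 mg

Accumulation ratio R = 1 / (1 − e^(−kτ)) = 1 / (1 − e^(−0.02070×39.0)) = 1 / (1 − 0.4461) = 1.805
Loading dose = maintenance dose × R = 144 × 1.805 ≈ 260 mg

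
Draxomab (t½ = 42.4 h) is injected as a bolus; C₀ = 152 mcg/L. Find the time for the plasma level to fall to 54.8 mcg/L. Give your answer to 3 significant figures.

62.4 hours

k = ln 2 / 42.4 = 0.01635 h⁻¹
C(t) = C₀ e^(−kt)  ⇒  t = ln(C₀/C) / k
t = ln(152/54.8) / 0.01635 = 1.020 / 0.01635 ≈ 62.4 hours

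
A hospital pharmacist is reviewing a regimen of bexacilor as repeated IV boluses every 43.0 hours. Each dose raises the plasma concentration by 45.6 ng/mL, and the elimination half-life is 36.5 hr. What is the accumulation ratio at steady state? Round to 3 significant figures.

1.79

k = ln 2 / 36.5 = 0.01899 hr⁻¹
Fraction remaining after one interval: e^(−kτ) = e^(−0.01899 × 43.0) = 0.4419
R = 1 / (1 − 0.4419) = 1 / 0.5581 ≈ 1.79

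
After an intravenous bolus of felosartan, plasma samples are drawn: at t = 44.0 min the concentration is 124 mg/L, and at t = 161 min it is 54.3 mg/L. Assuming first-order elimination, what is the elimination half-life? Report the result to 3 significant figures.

k = ln(C₁/C₂) / (t₂ − t₁) = ln(124/54.3) / (161 − 44.0)
  = 0.8258 / 117.0 = 0.007058 min⁻¹
t½ = ln 2 / k = ln 2 / 0.007058 ≈ 98.2 minutes

98.2 minutes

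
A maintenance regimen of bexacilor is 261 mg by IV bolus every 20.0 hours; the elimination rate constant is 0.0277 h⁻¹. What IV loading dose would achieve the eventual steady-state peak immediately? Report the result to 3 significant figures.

614 mg

Accumulation ratio R = 1 / (1 − e^(−kτ)) = 1 / (1 − e^(−0.02770×20.0)) = 1 / (1 − 0.5746) = 2.351
Loading dose = maintenance dose × R = 261 × 2.351 ≈ 614 mg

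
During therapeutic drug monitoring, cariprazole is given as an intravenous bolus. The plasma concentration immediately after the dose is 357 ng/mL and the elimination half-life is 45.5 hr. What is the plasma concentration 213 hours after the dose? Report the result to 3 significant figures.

13.9 ng/mL

k = ln 2 / 45.5 = 0.01523 hr⁻¹
213 hr is 4.681 half-lives, so C = 357 × (1/2)^4.681 = 357 × 0.03897 ≈ 13.9 ng/mL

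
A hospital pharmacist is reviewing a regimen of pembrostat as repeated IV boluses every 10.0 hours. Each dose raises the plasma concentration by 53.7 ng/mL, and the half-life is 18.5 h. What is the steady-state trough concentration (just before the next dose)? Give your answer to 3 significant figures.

118 ng/mL

k = ln 2 / 18.5 = 0.03747 h⁻¹
Fraction remaining after one interval: e^(−kτ) = e^(−0.03747 × 10.0) = 0.6875
R = 1 / (1 − 0.6875) = 3.200
Css,max = 53.7 × 3.200 = 171.8 ng/mL
Css,min = Css,max × e^(−kτ) = 171.8 × 0.6875 ≈ 118 ng/mL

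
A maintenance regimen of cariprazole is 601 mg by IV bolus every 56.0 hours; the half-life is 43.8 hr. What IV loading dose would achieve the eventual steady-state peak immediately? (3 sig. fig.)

k = ln 2 / 43.8 = 0.01583 hr⁻¹
Accumulation ratio R = 1 / (1 − e^(−kτ)) = 1 / (1 − e^(−0.01583×56.0)) = 1 / (1 − 0.4122) = 1.701
Loading dose = maintenance dose × R = 601 × 1.701 ≈ 1020 mg

1020 mg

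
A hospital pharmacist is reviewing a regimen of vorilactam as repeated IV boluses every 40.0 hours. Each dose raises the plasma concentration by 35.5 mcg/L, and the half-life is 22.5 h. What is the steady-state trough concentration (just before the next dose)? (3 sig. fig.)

k = ln 2 / 22.5 = 0.03081 h⁻¹
Fraction remaining after one interval: e^(−kτ) = e^(−0.03081 × 40.0) = 0.2916
R = 1 / (1 − 0.2916) = 1.412
Css,max = 35.5 × 1.412 = 50.12 mcg/L
Css,min = Css,max × e^(−kτ) = 50.12 × 0.2916 ≈ 14.6 mcg/L

14.6 mcg/L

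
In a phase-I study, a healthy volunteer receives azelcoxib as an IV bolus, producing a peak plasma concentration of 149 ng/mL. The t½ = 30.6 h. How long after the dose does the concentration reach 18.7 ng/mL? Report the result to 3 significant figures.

91.6 hours

k = ln 2 / 30.6 = 0.02265 h⁻¹
C(t) = C₀ e^(−kt)  ⇒  t = ln(C₀/C) / k
t = ln(149/18.7) / 0.02265 = 2.075 / 0.02265 ≈ 91.6 hours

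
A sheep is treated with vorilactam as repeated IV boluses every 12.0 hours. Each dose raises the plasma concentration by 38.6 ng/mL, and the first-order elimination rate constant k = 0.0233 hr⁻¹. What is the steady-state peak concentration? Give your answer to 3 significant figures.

158 ng/mL

Fraction remaining after one interval: e^(−kτ) = e^(−0.02330 × 12.0) = 0.7561
R = 1 / (1 − 0.7561) = 4.100
Css,max = 38.6 × 4.100 ≈ 158 ng/mL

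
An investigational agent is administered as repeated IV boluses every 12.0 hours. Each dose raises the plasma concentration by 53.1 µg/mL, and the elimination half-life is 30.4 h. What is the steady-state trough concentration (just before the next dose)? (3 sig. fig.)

169 µg/mL

k = ln 2 / 30.4 = 0.02280 h⁻¹
Fraction remaining after one interval: e^(−kτ) = e^(−0.02280 × 12.0) = 0.7606
R = 1 / (1 − 0.7606) = 4.178
Css,max = 53.1 × 4.178 = 221.8 µg/mL
Css,min = Css,max × e^(−kτ) = 221.8 × 0.7606 ≈ 169 µg/mL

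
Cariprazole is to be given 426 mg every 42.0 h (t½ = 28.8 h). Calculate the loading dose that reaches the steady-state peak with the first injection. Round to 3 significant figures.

k = ln 2 / 28.8 = 0.02407 h⁻¹
Accumulation ratio R = 1 / (1 − e^(−kτ)) = 1 / (1 − e^(−0.02407×42.0)) = 1 / (1 − 0.3639) = 1.572
Loading dose = maintenance dose × R = 426 × 1.572 ≈ 670 mg

670 mg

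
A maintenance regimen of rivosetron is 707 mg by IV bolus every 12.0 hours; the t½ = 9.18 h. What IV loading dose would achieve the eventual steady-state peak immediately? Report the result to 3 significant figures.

1190 mg

k = ln 2 / 9.18 = 0.07551 h⁻¹
Accumulation ratio R = 1 / (1 − e^(−kτ)) = 1 / (1 − e^(−0.07551×12.0)) = 1 / (1 − 0.4041) = 1.678
Loading dose = maintenance dose × R = 707 × 1.678 ≈ 1190 mg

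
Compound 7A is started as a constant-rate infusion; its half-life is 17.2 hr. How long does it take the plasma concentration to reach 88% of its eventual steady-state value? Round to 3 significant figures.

k = ln 2 / 17.2 = 0.04030 hr⁻¹
f = 1 − e^(−kt)  ⇒  t = −ln(1 − f) / k
t = −ln(1 − 0.88) / 0.04030 = 2.120 / 0.04030 ≈ 52.6 hours

52.6 hours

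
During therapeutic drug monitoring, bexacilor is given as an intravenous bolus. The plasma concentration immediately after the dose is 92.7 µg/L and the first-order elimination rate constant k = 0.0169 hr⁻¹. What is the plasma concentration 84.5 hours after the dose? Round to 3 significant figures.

C(t) = C₀ e^(−kt) = 92.7 × e^(−0.01690 × 84.5) = 92.7 × e^(−1.428) = 92.7 × 0.2398 ≈ 22.2 µg/L

22.2 µg/L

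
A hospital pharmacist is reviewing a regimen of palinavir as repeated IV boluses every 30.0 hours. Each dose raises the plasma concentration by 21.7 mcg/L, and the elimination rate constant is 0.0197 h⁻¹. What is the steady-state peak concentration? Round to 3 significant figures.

Fraction remaining after one interval: e^(−kτ) = e^(−0.01970 × 30.0) = 0.5538
R = 1 / (1 − 0.5538) = 2.241
Css,max = 21.7 × 2.241 ≈ 48.6 mcg/L

48.6 mcg/L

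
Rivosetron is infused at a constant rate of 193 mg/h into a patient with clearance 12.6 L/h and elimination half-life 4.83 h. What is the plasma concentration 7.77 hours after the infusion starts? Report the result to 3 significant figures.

Css = rate / CL = 193 / 12.6 = 15.32 µg/mL
k = ln 2 / 4.83 = 0.1435 h⁻¹
C(t) = Css (1 − e^(−kt)) = 15.32 × (1 − e^(−1.115)) = 15.32 × 0.6721 ≈ 10.3 µg/mL

10.3 µg/mL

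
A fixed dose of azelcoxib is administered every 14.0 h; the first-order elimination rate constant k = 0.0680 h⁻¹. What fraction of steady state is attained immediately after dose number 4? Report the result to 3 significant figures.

f_n = 1 − e^(−nkτ) = 1 − e^(−4 × 0.06800 × 14.0) = 1 − e^(−3.808) = 1 − 0.02219 ≈ 0.978

0.978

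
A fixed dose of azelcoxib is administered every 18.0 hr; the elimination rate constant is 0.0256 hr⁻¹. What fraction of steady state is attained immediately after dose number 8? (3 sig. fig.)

f_n = 1 − e^(−nkτ) = 1 − e^(−8 × 0.02560 × 18.0) = 1 − e^(−3.686) = 1 − 0.02506 ≈ 0.975

0.975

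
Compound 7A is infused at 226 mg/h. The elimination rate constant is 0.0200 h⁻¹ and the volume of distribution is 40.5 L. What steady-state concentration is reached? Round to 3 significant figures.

CL = k · V = 0.0200 × 40.5 = 0.8100 L/h
Css = rate / CL = 226 / 0.8100 ≈ 279 mg/L

279 mg/L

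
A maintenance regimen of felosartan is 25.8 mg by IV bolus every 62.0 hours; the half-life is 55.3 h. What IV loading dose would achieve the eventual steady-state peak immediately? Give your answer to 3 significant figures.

k = ln 2 / 55.3 = 0.01253 h⁻¹
Accumulation ratio R = 1 / (1 − e^(−kτ)) = 1 / (1 − e^(−0.01253×62.0)) = 1 / (1 − 0.4597) = 1.851
Loading dose = maintenance dose × R = 25.8 × 1.851 ≈ 47.8 mg

47.8 mg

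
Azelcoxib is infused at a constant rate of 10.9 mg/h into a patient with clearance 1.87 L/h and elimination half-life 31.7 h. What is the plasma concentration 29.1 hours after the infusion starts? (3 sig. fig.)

Css = rate / CL = 10.9 / 1.87 = 5.829 µg/mL
k = ln 2 / 31.7 = 0.02187 h⁻¹
C(t) = Css (1 − e^(−kt)) = 5.829 × (1 − e^(−0.6363)) = 5.829 × 0.4708 ≈ 2.74 µg/mL

2.74 µg/mL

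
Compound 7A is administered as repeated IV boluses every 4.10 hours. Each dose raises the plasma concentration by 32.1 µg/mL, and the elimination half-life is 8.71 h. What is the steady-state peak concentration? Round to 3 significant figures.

115 µg/mL

k = ln 2 / 8.71 = 0.07958 h⁻¹
Fraction remaining after one interval: e^(−kτ) = e^(−0.07958 × 4.10) = 0.7216
R = 1 / (1 − 0.7216) = 3.592
Css,max = 32.1 × 3.592 ≈ 115 µg/mL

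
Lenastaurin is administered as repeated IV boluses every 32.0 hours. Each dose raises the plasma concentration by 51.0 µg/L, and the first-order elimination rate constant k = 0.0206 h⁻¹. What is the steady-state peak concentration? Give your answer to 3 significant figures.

106 µg/L

Fraction remaining after one interval: e^(−kτ) = e^(−0.02060 × 32.0) = 0.5173
R = 1 / (1 − 0.5173) = 2.072
Css,max = 51.0 × 2.072 ≈ 106 µg/L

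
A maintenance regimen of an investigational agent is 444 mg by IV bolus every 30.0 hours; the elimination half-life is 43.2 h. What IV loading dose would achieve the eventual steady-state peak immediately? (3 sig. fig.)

k = ln 2 / 43.2 = 0.01605 h⁻¹
Accumulation ratio R = 1 / (1 − e^(−kτ)) = 1 / (1 − e^(−0.01605×30.0)) = 1 / (1 − 0.6179) = 2.617
Loading dose = maintenance dose × R = 444 × 2.617 ≈ 1160 mg

1160 mg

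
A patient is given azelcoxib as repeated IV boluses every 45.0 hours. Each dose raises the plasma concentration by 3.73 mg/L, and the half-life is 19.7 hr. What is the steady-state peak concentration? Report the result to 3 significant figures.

4.69 mg/L

k = ln 2 / 19.7 = 0.03519 hr⁻¹
Fraction remaining after one interval: e^(−kτ) = e^(−0.03519 × 45.0) = 0.2053
R = 1 / (1 − 0.2053) = 1.258
Css,max = 3.73 × 1.258 ≈ 4.69 mg/L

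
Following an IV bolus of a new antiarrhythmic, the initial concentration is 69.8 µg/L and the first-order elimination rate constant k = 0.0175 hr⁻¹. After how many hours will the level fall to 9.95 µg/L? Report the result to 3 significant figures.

C(t) = C₀ e^(−kt)  ⇒  t = ln(C₀/C) / k
t = ln(69.8/9.95) / 0.01750 = 1.948 / 0.01750 ≈ 111 hours

111 hours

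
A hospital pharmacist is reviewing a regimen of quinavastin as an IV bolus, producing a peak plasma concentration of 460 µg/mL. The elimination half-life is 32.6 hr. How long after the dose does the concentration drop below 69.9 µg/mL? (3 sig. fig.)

k = ln 2 / 32.6 = 0.02126 hr⁻¹
C(t) = C₀ e^(−kt)  ⇒  t = ln(C₀/C) / k
t = ln(460/69.9) / 0.02126 = 1.884 / 0.02126 ≈ 88.6 hours

88.6 hours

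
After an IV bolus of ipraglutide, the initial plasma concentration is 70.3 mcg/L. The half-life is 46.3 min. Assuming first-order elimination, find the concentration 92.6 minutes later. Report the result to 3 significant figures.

17.6 mcg/L

k = ln 2 / 46.3 = 0.01497 min⁻¹
92.6 min is 2.000 half-lives, so C = 70.3 × (1/2)^2.000 = 70.3 × 0.2500 ≈ 17.6 mcg/L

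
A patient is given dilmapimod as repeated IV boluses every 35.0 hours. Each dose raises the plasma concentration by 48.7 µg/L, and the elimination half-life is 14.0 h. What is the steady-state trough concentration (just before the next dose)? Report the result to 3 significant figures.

10.5 µg/L

k = ln 2 / 14.0 = 0.04951 h⁻¹
Fraction remaining after one interval: e^(−kτ) = e^(−0.04951 × 35.0) = 0.1768
R = 1 / (1 − 0.1768) = 1.215
Css,max = 48.7 × 1.215 = 59.16 µg/L
Css,min = Css,max × e^(−kτ) = 59.16 × 0.1768 ≈ 10.5 µg/L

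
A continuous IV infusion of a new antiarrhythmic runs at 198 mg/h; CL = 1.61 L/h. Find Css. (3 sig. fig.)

123 µg/mL

Css = infusion rate / CL = 198 / 1.61 ≈ 123 µg/mL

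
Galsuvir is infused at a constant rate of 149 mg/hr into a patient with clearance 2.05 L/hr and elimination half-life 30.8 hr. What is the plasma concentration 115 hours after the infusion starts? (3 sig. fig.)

Css = rate / CL = 149 / 2.05 = 72.68 mg/L
k = ln 2 / 30.8 = 0.02250 hr⁻¹
C(t) = Css (1 − e^(−kt)) = 72.68 × (1 − e^(−2.588)) = 72.68 × 0.9248 ≈ 67.2 mg/L

67.2 mg/L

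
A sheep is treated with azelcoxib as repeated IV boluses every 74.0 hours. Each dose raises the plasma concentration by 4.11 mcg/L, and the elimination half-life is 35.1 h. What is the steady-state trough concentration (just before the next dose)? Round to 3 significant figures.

k = ln 2 / 35.1 = 0.01975 h⁻¹
Fraction remaining after one interval: e^(−kτ) = e^(−0.01975 × 74.0) = 0.2319
R = 1 / (1 − 0.2319) = 1.302
Css,max = 4.11 × 1.302 = 5.351 mcg/L
Css,min = Css,max × e^(−kτ) = 5.351 × 0.2319 ≈ 1.24 mcg/L

1.24 mcg/L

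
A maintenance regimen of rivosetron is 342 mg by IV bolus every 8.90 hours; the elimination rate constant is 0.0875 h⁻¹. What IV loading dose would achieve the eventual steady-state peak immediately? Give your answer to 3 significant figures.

Accumulation ratio R = 1 / (1 − e^(−kτ)) = 1 / (1 − e^(−0.08750×8.90)) = 1 / (1 − 0.4590) = 1.848
Loading dose = maintenance dose × R = 342 × 1.848 ≈ 632 mg

632 mg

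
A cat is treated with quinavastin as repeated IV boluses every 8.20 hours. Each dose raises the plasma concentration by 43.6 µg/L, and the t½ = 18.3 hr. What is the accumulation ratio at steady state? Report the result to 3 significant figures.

k = ln 2 / 18.3 = 0.03788 hr⁻¹
Fraction remaining after one interval: e^(−kτ) = e^(−0.03788 × 8.20) = 0.7330
R = 1 / (1 − 0.7330) = 1 / 0.2670 ≈ 3.75

3.75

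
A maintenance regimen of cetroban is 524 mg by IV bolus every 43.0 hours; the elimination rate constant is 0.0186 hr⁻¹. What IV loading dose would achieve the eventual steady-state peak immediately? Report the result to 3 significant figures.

Accumulation ratio R = 1 / (1 − e^(−kτ)) = 1 / (1 − e^(−0.01860×43.0)) = 1 / (1 − 0.4494) = 1.816
Loading dose = maintenance dose × R = 524 × 1.816 ≈ 952 mg

952 mg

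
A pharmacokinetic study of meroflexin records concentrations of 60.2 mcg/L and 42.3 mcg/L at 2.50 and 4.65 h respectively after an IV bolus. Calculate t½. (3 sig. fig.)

k = ln(C₁/C₂) / (t₂ − t₁) = ln(60.2/42.3) / (4.65 − 2.50)
  = 0.3529 / 2.150 = 0.1641 h⁻¹
t½ = ln 2 / k = ln 2 / 0.1641 ≈ 4.22 hours

4.22 hours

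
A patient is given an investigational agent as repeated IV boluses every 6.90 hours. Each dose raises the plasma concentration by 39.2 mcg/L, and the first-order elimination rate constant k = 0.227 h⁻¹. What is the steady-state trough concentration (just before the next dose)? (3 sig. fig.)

10.3 mcg/L

Fraction remaining after one interval: e^(−kτ) = e^(−0.2270 × 6.90) = 0.2088
R = 1 / (1 − 0.2088) = 1.264
Css,max = 39.2 × 1.264 = 49.55 mcg/L
Css,min = Css,max × e^(−kτ) = 49.55 × 0.2088 ≈ 10.3 mcg/L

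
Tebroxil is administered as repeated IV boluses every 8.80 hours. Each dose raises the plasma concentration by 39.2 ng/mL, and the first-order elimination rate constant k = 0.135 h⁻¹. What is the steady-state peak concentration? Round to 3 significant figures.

Fraction remaining after one interval: e^(−kτ) = e^(−0.1350 × 8.80) = 0.3048
R = 1 / (1 − 0.3048) = 1.438
Css,max = 39.2 × 1.438 ≈ 56.4 ng/mL

56.4 ng/mL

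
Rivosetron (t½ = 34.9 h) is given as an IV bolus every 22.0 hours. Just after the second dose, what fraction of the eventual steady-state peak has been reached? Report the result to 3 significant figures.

k = ln 2 / 34.9 = 0.01986 h⁻¹
f_n = 1 − e^(−nkτ) = 1 − e^(−2 × 0.01986 × 22.0) = 1 − e^(−0.8739) = 1 − 0.4173 ≈ 0.583

0.583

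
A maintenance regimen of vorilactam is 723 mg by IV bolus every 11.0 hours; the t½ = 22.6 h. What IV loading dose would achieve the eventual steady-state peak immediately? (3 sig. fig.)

k = ln 2 / 22.6 = 0.03067 h⁻¹
Accumulation ratio R = 1 / (1 − e^(−kτ)) = 1 / (1 − e^(−0.03067×11.0)) = 1 / (1 − 0.7136) = 3.492
Loading dose = maintenance dose × R = 723 × 3.492 ≈ 2520 mg

2520 mg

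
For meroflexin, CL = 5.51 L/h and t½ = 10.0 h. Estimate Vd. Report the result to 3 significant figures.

k = ln 2 / t½ = ln 2 / 10.0 = 0.06931 h⁻¹
V = CL / k = 5.51 / 0.06931 ≈ 79.5 L

79.5 L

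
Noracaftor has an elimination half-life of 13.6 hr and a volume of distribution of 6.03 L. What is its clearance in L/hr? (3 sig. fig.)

0.307 L/hr

k = ln 2 / t½ = ln 2 / 13.6 = 0.05097 hr⁻¹
CL = k · V = 0.05097 × 6.03 ≈ 0.307 L/hr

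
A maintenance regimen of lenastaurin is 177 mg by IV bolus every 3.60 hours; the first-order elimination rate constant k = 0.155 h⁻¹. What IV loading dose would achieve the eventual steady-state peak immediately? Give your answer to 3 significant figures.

414 mg

Accumulation ratio R = 1 / (1 − e^(−kτ)) = 1 / (1 − e^(−0.1550×3.60)) = 1 / (1 − 0.5724) = 2.338
Loading dose = maintenance dose × R = 177 × 2.338 ≈ 414 mg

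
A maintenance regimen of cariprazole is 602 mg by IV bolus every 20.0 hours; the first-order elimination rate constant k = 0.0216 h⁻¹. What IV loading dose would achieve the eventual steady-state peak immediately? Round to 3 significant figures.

1720 mg

Accumulation ratio R = 1 / (1 − e^(−kτ)) = 1 / (1 − e^(−0.02160×20.0)) = 1 / (1 − 0.6492) = 2.851
Loading dose = maintenance dose × R = 602 × 2.851 ≈ 1720 mg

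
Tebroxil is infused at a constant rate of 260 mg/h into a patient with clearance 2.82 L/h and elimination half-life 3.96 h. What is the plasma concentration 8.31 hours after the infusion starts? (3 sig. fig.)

Css = rate / CL = 260 / 2.82 = 92.20 mg/L
k = ln 2 / 3.96 = 0.1750 h⁻¹
C(t) = Css (1 − e^(−kt)) = 92.20 × (1 − e^(−1.455)) = 92.20 × 0.7665 ≈ 70.7 mg/L

70.7 mg/L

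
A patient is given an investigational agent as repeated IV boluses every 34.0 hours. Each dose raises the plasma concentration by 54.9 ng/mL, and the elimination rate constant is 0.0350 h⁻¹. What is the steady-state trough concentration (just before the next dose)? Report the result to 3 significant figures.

24.0 ng/mL

Fraction remaining after one interval: e^(−kτ) = e^(−0.03500 × 34.0) = 0.3042
R = 1 / (1 − 0.3042) = 1.437
Css,max = 54.9 × 1.437 = 78.90 ng/mL
Css,min = Css,max × e^(−kτ) = 78.90 × 0.3042 ≈ 24.0 ng/mL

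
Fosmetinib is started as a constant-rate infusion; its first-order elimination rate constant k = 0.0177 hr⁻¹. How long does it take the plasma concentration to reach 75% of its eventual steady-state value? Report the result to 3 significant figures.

f = 1 − e^(−kt)  ⇒  t = −ln(1 − f) / k
t = −ln(1 − 0.75) / 0.01770 = 1.386 / 0.01770 ≈ 78.3 hours

78.3 hours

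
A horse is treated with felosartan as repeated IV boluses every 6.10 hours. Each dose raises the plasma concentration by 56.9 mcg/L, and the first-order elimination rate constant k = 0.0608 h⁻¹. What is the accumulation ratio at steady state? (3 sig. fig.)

Fraction remaining after one interval: e^(−kτ) = e^(−0.06080 × 6.10) = 0.6901
R = 1 / (1 − 0.6901) = 1 / 0.3099 ≈ 3.23

3.23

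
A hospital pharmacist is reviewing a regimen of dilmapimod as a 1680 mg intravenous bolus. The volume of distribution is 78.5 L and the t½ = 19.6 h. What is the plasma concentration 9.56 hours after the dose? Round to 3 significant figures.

15.3 mg/L

C₀ = dose / V = 1680 / 78.5 = 21.40 mg/L
k = ln 2 / 19.6 = 0.03536 h⁻¹
C(t) = C₀ e^(−kt) = 21.40 × e^(−0.03536 × 9.56) = 21.40 × e^(−0.3381) = 21.40 × 0.7131 ≈ 15.3 mg/L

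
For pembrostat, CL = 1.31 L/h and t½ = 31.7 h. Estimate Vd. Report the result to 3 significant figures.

k = ln 2 / t½ = ln 2 / 31.7 = 0.02187 h⁻¹
V = CL / k = 1.31 / 0.02187 ≈ 59.9 L

59.9 L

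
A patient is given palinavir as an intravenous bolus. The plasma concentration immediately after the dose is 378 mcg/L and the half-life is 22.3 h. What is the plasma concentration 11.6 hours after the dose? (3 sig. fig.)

264 mcg/L

k = ln 2 / 22.3 = 0.03108 h⁻¹
C(t) = C₀ e^(−kt) = 378 × e^(−0.03108 × 11.6) = 378 × e^(−0.3606) = 378 × 0.6973 ≈ 264 mcg/L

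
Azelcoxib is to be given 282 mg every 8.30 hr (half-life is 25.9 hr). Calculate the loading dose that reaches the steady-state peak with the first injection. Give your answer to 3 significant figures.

k = ln 2 / 25.9 = 0.02676 hr⁻¹
Accumulation ratio R = 1 / (1 − e^(−kτ)) = 1 / (1 − e^(−0.02676×8.30)) = 1 / (1 − 0.8008) = 5.020
Loading dose = maintenance dose × R = 282 × 5.020 ≈ 1420 mg

1420 mg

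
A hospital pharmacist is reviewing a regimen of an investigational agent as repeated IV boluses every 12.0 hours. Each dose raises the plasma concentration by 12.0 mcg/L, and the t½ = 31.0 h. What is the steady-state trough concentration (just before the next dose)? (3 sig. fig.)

k = ln 2 / 31.0 = 0.02236 h⁻¹
Fraction remaining after one interval: e^(−kτ) = e^(−0.02236 × 12.0) = 0.7647
R = 1 / (1 − 0.7647) = 4.249
Css,max = 12.0 × 4.249 = 50.99 mcg/L
Css,min = Css,max × e^(−kτ) = 50.99 × 0.7647 ≈ 39.0 mcg/L

39.0 mcg/L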